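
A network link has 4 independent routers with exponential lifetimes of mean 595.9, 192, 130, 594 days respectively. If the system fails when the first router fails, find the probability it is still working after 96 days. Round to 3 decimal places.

0.210

The first failure time is exponential with rate Σλ_i = 1/595.9 + 1/192 + 1/130 + 1/594 = 0.0162623 per day.
P(min > 96) = e^(−0.0162623·96) = e^(−1.5612) ≈ 0.210.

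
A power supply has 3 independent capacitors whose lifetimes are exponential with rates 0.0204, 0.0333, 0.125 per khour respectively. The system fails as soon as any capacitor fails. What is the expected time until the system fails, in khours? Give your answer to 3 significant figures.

5.60

The time to first failure is exponential with rate Σλ = 0.0204 + 0.0333 + 0.125 = 0.1787.
E[min] = 1/Σλ = 1/0.1787 = 5.59597 khours.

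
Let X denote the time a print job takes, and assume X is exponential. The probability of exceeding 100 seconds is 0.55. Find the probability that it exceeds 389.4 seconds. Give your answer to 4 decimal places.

e^(−λ·100) = 0.55 ⇒ λ = −ln(0.55)/100 = 0.00597837.
P(X > 389.4) = e^(−0.00597837·389.4) = e^(−2.328) ≈ 0.0975.

0.0975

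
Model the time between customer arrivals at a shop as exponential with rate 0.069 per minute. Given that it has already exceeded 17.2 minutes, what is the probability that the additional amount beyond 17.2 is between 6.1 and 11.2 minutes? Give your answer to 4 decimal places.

0.1947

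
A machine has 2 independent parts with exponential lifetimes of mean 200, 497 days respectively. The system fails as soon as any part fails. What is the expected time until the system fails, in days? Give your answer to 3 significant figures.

The first failure time is exponential with rate Σλ_i = 1/200 + 1/497 = 0.00701207 per day.
E[min] = 1/Σλ = 1/0.00701207 = 142.611 days.

143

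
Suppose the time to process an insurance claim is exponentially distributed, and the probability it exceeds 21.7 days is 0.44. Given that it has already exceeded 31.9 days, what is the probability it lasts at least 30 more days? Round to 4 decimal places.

From e^(−λ·21.7) = 0.44, λ = −ln(0.44)/21.7 = 0.0378332.
Memoryless: P(X > 31.9+30 | X > 31.9) = P(X > 30) = e^(−0.0378332·30) ≈ 0.3214.

0.3214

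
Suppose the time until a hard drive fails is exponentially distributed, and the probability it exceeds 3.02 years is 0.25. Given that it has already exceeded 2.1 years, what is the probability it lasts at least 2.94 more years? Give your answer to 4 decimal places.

0.2594

From e^(−λ·3.02) = 0.25, λ = −ln(0.25)/3.02 = 0.459038.
Memoryless: P(X > 2.1+2.94 | X > 2.1) = P(X > 2.94) = e^(−0.459038·2.94) ≈ 0.2594.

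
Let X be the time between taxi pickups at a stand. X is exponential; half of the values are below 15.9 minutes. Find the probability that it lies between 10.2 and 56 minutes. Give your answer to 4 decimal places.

For an exponential, median = ln(2)/λ, so λ = ln 2 / 15.9 = 0.0435942 per minute.
P(10.2 < X < 56) = e^(−λ·10.2) − e^(−λ·56) = 0.64104 − 0.08705 ≈ 0.5540.

0.5540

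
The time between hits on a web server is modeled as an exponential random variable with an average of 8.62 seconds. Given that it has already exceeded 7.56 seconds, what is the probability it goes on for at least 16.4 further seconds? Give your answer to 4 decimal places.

0.1492

The rate is λ = 1/8.62 = 0.116009 per second.
P(X > s+t | X > s) = e^(−λ(s+t))/e^(−λs) = e^(−λt), independent of s = 7.56.
P(X > 16.4) = e^(−1.9026) ≈ 0.1492.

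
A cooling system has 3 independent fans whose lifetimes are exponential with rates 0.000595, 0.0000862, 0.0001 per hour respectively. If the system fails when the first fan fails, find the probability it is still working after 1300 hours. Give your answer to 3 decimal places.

The time to first failure is exponential with rate Σλ = 0.000595 + 0.0000862 + 0.0001 = 0.0007812.
P(min > 1300) = e^(−0.0007812·1300) = e^(−1.0156) ≈ 0.362.

0.362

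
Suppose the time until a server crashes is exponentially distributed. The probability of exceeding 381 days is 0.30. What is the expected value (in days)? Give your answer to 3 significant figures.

e^(−λ·381) = 0.30 ⇒ λ = −ln(0.30)/381 = 0.00316003.
Mean = 1/λ = 316.452 days.

316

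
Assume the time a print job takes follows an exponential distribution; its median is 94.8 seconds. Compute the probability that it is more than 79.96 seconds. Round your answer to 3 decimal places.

0.557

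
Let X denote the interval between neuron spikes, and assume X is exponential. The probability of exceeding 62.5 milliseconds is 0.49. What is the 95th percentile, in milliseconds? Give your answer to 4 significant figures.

e^(−λ·62.5) = 0.49 ⇒ λ = −ln(0.49)/62.5 = 0.0114136.
95th percentile: 1 − e^(−λt) = 0.95, t = −ln(0.05)/λ = 262.47 milliseconds.

262.5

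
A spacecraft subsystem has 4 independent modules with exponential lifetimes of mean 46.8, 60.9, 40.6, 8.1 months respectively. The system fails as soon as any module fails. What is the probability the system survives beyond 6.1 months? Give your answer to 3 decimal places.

0.322

The first failure time is exponential with rate Σλ_i = 1/46.8 + 1/60.9 + 1/40.6 + 1/8.1 = 0.185875 per month.
P(min > 6.1) = e^(−0.185875·6.1) = e^(−1.1338) ≈ 0.322.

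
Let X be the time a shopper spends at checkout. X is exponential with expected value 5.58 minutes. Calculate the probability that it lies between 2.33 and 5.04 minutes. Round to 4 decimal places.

0.2534

The rate is λ = 1/5.58 = 0.179211 per minute.
P(2.33 < X < 5.04) = e^(−λ·2.33) − e^(−λ·5.04) = 0.65865 − 0.40526 ≈ 0.2534.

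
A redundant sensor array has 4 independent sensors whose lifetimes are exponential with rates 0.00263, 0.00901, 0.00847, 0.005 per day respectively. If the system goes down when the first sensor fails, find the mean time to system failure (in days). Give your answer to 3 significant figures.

The time to first failure is exponential with rate Σλ = 0.00263 + 0.00901 + 0.00847 + 0.005 = 0.02511.
E[min] = 1/Σλ = 1/0.02511 = 39.8248 days.

39.8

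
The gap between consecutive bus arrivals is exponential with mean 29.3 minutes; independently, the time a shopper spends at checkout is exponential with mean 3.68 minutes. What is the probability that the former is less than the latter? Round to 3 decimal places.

λ_1 = 1/29.3 = 0.0341297, λ_2 = 1/3.68 = 0.271739.
For independent exponentials, P(the former < the latter) = λ_1/(λ_1+λ_2) = 0.0341297/0.305869 ≈ 0.112.

0.112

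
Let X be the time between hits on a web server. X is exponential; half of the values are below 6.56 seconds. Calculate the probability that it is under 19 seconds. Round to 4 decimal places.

For an exponential, median = ln(2)/λ, so λ = ln 2 / 6.56 = 0.105663 per second.
P(X ≤ 19) = 1 − e^(−λ·19) = 1 − e^(−2.0076) ≈ 0.8657.

0.8657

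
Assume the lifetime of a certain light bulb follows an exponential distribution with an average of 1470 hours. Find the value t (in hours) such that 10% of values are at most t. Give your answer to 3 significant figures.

The rate is λ = 1/1470 = 0.000680272 per hour.
Set 1 − e^(−λt) = 0.1, so t = −ln(0.9)/λ = 0.10536/0.000680272 ≈ 154.88 hours.

155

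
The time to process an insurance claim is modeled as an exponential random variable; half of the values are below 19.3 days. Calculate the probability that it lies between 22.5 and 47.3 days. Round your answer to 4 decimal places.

0.2628

For an exponential, median = ln(2)/λ, so λ = ln 2 / 19.3 = 0.0359144 per day.
P(22.5 < X < 47.3) = e^(−λ·22.5) − e^(−λ·47.3) = 0.44572 − 0.18291 ≈ 0.2628.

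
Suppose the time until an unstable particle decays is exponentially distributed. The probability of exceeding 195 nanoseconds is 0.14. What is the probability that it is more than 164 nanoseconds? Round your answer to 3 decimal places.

0.191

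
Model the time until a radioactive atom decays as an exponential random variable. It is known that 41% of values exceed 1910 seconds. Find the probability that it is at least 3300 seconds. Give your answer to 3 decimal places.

0.214

e^(−λ·1910) = 0.41 ⇒ λ = −ln(0.41)/1910 = 0.000466805.
P(X > 3300) = e^(−0.000466805·3300) = e^(−1.5405) ≈ 0.214.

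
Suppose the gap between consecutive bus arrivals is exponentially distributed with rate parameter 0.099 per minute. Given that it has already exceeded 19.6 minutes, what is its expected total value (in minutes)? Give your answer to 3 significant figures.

By memorylessness, E[X | X > 19.6] = 19.6 + 1/λ = 19.6 + 10.101 = 29.701 minutes.

29.7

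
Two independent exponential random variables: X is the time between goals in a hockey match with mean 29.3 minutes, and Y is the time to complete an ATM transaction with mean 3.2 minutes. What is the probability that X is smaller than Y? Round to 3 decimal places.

λ_1 = 1/29.3 = 0.0341297, λ_2 = 1/3.2 = 0.3125.
For independent exponentials, P(X < Y) = λ_1/(λ_1+λ_2) = 0.0341297/0.34663 ≈ 0.098.

0.098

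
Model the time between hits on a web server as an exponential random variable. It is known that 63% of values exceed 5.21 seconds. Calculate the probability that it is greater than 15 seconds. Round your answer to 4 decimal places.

0.2644

e^(−λ·5.21) = 0.63 ⇒ λ = −ln(0.63)/5.21 = 0.0886824.
P(X > 15) = e^(−0.0886824·15) = e^(−1.3302) ≈ 0.2644.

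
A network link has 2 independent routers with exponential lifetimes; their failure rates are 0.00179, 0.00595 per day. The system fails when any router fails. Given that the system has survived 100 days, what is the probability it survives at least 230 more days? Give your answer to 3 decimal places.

0.169

Time to first failure ~ Exp(Σλ) with Σλ = 0.00774.
By memorylessness, P(T > 100+230 | T > 100) = P(T > 230) = e^(−0.00774·230) ≈ 0.169.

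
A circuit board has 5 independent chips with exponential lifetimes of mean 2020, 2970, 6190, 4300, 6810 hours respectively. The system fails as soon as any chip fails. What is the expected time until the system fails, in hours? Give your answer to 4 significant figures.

The first failure time is exponential with rate Σλ_i = 1/2020 + 1/2970 + 1/6190 + 1/4300 + 1/6810 = 0.0013727 per hour.
E[min] = 1/Σλ = 1/0.0013727 = 728.49 hours.

728.5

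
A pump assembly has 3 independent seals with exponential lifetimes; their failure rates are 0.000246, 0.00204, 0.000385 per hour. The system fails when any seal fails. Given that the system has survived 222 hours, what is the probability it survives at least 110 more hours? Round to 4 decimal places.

0.7454

Time to first failure ~ Exp(Σλ) with Σλ = 0.002671.
By memorylessness, P(T > 222+110 | T > 222) = P(T > 110) = e^(−0.002671·110) ≈ 0.7454.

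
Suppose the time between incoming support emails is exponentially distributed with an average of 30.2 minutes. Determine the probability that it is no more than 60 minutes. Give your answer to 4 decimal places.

0.8629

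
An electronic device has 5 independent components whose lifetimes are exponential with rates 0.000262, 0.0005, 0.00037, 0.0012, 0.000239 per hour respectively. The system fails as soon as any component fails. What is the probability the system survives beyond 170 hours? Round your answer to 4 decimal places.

0.6459

The time to first failure is exponential with rate Σλ = 0.000262 + 0.0005 + 0.00037 + 0.0012 + 0.000239 = 0.002571.
P(min > 170) = e^(−0.002571·170) = e^(−0.43707) ≈ 0.6459.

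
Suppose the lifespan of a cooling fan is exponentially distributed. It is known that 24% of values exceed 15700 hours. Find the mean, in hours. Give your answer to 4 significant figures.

11000

e^(−λ·15700) = 0.24 ⇒ λ = −ln(0.24)/15700 = 0.0000908991.
Mean = 1/λ = 11001.2 hours.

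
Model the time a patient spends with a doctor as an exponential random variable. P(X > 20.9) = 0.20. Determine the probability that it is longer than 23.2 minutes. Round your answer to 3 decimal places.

0.168

e^(−λ·20.9) = 0.20 ⇒ λ = −ln(0.20)/20.9 = 0.0770066.
P(X > 23.2) = e^(−0.0770066·23.2) = e^(−1.7866) ≈ 0.168.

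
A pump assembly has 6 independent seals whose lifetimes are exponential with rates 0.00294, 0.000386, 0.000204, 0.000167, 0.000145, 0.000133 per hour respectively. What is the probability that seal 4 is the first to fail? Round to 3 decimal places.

The time to first failure is exponential with rate Σλ = 0.00294 + 0.000386 + 0.000204 + 0.000167 + 0.000145 + 0.000133 = 0.003975.
P(seal 4 first) = λ_4/Σλ = 0.000167/0.003975 ≈ 0.042.

0.042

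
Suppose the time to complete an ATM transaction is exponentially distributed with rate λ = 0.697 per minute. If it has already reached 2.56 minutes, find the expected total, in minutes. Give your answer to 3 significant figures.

3.99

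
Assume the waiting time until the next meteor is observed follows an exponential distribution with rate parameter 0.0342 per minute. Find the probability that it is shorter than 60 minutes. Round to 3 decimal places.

0.872

P(X ≤ 60) = 1 − e^(−λ·60) = 1 − e^(−2.052) ≈ 0.872.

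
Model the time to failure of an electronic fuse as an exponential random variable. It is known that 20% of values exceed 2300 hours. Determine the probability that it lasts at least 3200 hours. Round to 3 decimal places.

e^(−λ·2300) = 0.20 ⇒ λ = −ln(0.20)/2300 = 0.000699756.
P(X > 3200) = e^(−0.000699756·3200) = e^(−2.2392) ≈ 0.107.

0.107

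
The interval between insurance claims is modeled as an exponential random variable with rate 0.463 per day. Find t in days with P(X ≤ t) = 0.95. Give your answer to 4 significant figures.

Set 1 − e^(−λt) = 0.95, so t = −ln(0.05)/λ = 2.9957/0.463 ≈ 6.47026 days.

6.470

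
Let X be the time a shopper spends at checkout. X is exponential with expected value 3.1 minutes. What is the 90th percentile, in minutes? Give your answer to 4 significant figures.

7.138

The rate is λ = 1/3.1 = 0.322581 per minute.
Set 1 − e^(−λt) = 0.9, so t = −ln(0.1)/λ = 2.3026/0.322581 ≈ 7.13801 minutes.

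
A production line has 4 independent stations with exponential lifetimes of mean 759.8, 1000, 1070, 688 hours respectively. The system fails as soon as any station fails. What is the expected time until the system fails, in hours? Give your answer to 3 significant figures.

The first failure time is exponential with rate Σλ_i = 1/759.8 + 1/1000 + 1/1070 + 1/688 = 0.0047042 per hour.
E[min] = 1/Σλ = 1/0.0047042 = 212.576 hours.

213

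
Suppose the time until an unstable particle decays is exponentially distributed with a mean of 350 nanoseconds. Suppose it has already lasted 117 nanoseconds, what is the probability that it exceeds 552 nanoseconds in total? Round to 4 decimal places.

The rate is λ = 1/350 = 0.00285714 per nanosecond.
P(X > s+t | X > s) = e^(−λ(s+t))/e^(−λs) = e^(−λt), independent of s = 117.
P(X > 435) = e^(−1.2429) ≈ 0.2886.

0.2886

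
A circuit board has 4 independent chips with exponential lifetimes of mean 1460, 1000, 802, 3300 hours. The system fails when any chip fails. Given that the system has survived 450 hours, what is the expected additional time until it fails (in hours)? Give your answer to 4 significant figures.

309.1

First-failure rate Σλ = 1/1460 + 1/1000 + 1/802 + 1/3300 = 0.00323484.
By memorylessness the expected residual is 1/Σλ = 309.134 hours, regardless of the 450 already elapsed.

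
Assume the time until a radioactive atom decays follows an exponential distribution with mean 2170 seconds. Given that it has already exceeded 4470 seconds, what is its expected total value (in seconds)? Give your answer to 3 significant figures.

6640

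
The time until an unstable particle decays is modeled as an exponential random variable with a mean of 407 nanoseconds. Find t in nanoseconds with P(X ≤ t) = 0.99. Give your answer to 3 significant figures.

1870

The rate is λ = 1/407 = 0.002457 per nanosecond.
Set 1 − e^(−λt) = 0.99, so t = −ln(0.01)/λ = 4.6052/0.002457 ≈ 1874.3 nanoseconds.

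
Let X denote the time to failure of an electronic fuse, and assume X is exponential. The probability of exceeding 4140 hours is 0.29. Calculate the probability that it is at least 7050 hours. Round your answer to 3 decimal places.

0.121

e^(−λ·4140) = 0.29 ⇒ λ = −ln(0.29)/4140 = 0.000299003.
P(X > 7050) = e^(−0.000299003·7050) = e^(−2.108) ≈ 0.121.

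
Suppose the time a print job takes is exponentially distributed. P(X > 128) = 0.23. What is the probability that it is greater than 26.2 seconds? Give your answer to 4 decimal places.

0.7402

e^(−λ·128) = 0.23 ⇒ λ = −ln(0.23)/128 = 0.0114818.
P(X > 26.2) = e^(−0.0114818·26.2) = e^(−0.30082) ≈ 0.7402.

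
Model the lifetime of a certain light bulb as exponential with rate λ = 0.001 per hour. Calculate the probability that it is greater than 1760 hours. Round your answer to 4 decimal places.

0.1720

P(X > 1760) = e^(−λ·1760) = e^(−1.76) ≈ 0.1720.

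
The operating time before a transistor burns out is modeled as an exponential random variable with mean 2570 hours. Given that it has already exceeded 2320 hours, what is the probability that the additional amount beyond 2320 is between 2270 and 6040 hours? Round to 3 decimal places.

The rate is λ = 1/2570 = 0.000389105 per hour.
Memoryless: the residual past 2320 is again Exp(λ).
P(2270 < residual < 6040) = e^(−λ·2270) − e^(−λ·6040) = 0.41343 − 0.09535 ≈ 0.318.

0.318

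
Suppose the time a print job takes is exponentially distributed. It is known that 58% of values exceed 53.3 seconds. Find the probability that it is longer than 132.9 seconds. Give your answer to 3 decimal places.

e^(−λ·53.3) = 0.58 ⇒ λ = −ln(0.58)/53.3 = 0.01022.
P(X > 132.9) = e^(−0.01022·132.9) = e^(−1.3582) ≈ 0.257.

0.257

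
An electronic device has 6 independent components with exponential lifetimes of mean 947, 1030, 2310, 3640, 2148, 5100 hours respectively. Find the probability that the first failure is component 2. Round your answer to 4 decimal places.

Rates: λ_i = 1/mean_i → 0.00105597, 0.000970874, 0.0004329, 0.000274725, 0.000465549, 0.000196078; Σλ = 0.00339609.
P(component 2 first) = λ_2/Σλ = 0.000970874/0.00339609 ≈ 0.2859.

0.2859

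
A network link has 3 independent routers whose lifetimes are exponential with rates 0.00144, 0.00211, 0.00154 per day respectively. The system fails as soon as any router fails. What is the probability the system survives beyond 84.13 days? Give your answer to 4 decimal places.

0.6517

The time to first failure is exponential with rate Σλ = 0.00144 + 0.00211 + 0.00154 = 0.00509.
P(min > 84.13) = e^(−0.00509·84.13) = e^(−0.42822) ≈ 0.6517.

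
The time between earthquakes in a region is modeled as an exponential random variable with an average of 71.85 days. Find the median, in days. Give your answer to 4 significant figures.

49.80

The rate is λ = 1/71.85 = 0.0139179 per day.
Set 1 − e^(−λt) = 0.5, so t = −ln(0.5)/λ = 0.69315/0.0139179 ≈ 49.8026 days.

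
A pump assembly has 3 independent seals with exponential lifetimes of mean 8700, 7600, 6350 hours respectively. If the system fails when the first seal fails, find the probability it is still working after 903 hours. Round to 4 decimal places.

The first failure time is exponential with rate Σλ_i = 1/8700 + 1/7600 + 1/6350 = 0.000404002 per hour.
P(min > 903) = e^(−0.000404002·903) = e^(−0.36481) ≈ 0.6943.

0.6943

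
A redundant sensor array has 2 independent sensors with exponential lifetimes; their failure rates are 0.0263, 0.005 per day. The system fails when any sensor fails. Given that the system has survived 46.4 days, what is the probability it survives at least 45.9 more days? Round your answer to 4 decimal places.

Time to first failure ~ Exp(Σλ) with Σλ = 0.0313.
By memorylessness, P(T > 46.4+45.9 | T > 46.4) = P(T > 45.9) = e^(−0.0313·45.9) ≈ 0.2377.

0.2377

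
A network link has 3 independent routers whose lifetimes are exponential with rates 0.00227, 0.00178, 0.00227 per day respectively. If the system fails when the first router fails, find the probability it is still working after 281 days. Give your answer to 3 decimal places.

The time to first failure is exponential with rate Σλ = 0.00227 + 0.00178 + 0.00227 = 0.00632.
P(min > 281) = e^(−0.00632·281) = e^(−1.7759) ≈ 0.169.

0.169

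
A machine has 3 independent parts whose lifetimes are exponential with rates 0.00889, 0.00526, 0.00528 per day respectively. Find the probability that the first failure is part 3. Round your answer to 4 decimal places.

0.2717

The time to first failure is exponential with rate Σλ = 0.00889 + 0.00526 + 0.00528 = 0.01943.
P(part 3 first) = λ_3/Σλ = 0.00528/0.01943 ≈ 0.2717.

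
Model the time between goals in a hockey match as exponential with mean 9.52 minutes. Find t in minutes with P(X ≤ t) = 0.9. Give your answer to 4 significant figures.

21.92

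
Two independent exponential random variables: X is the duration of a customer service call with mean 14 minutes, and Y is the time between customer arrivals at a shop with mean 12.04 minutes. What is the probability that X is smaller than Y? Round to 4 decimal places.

0.4624

λ_1 = 1/14 = 0.0714286, λ_2 = 1/12.04 = 0.0830565.
For independent exponentials, P(X < Y) = λ_1/(λ_1+λ_2) = 0.0714286/0.154485 ≈ 0.4624.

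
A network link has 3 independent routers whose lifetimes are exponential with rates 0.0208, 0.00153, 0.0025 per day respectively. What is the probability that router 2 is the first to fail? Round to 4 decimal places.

0.0616

The time to first failure is exponential with rate Σλ = 0.0208 + 0.00153 + 0.0025 = 0.02483.
P(router 2 first) = λ_2/Σλ = 0.00153/0.02483 ≈ 0.0616.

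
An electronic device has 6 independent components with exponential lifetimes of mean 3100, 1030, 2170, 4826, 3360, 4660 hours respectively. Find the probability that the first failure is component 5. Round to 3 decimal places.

0.120

Rates: λ_i = 1/mean_i → 0.000322581, 0.000970874, 0.000460829, 0.000207211, 0.000297619, 0.000214592; Σλ = 0.00247371.
P(component 5 first) = λ_5/Σλ = 0.000297619/0.00247371 ≈ 0.120.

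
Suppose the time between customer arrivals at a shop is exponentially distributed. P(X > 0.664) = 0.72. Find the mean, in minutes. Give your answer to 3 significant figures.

2.02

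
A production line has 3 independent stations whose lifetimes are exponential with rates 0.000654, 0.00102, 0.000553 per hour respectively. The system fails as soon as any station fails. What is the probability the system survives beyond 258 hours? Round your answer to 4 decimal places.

The time to first failure is exponential with rate Σλ = 0.000654 + 0.00102 + 0.000553 = 0.002227.
P(min > 258) = e^(−0.002227·258) = e^(−0.57457) ≈ 0.5629.

0.5629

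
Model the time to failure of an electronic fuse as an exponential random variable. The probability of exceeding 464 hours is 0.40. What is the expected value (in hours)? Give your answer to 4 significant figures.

e^(−λ·464) = 0.40 ⇒ λ = −ln(0.40)/464 = 0.00197476.
Mean = 1/λ = 506.389 hours.

506.4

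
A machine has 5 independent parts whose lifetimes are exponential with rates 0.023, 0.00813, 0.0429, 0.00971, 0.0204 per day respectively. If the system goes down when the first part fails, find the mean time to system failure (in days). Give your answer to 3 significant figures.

The time to first failure is exponential with rate Σλ = 0.023 + 0.00813 + 0.0429 + 0.00971 + 0.0204 = 0.10414.
E[min] = 1/Σλ = 1/0.10414 = 9.60246 days.

9.60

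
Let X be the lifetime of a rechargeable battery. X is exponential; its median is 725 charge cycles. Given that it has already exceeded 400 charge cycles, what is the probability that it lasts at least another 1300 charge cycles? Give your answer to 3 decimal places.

0.289

For an exponential, median = ln(2)/λ, so λ = ln 2 / 725 = 0.000956065 per charge cycle.
The exponential is memoryless, so the remaining time is again Exp(λ): the condition X > 400 is irrelevant.
P(X > 1300) = e^(−1.2429) ≈ 0.289.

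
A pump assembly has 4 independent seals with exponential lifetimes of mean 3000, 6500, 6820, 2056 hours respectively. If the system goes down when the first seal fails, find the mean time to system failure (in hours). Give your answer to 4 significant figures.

The first failure time is exponential with rate Σλ_i = 1/3000 + 1/6500 + 1/6820 + 1/2056 = 0.00112019 per hour.
E[min] = 1/Σλ = 1/0.00112019 = 892.707 hours.

892.7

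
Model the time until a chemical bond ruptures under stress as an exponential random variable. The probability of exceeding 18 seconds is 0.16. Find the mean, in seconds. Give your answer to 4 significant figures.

9.822

e^(−λ·18) = 0.16 ⇒ λ = −ln(0.16)/18 = 0.10181.
Mean = 1/λ = 9.82221 seconds.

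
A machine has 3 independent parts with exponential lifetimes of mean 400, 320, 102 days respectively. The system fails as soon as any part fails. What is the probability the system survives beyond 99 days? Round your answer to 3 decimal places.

The first failure time is exponential with rate Σλ_i = 1/400 + 1/320 + 1/102 = 0.0154289 per day.
P(min > 99) = e^(−0.0154289·99) = e^(−1.5275) ≈ 0.217.

0.217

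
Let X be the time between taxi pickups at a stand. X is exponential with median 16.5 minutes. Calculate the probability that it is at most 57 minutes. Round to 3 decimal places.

0.909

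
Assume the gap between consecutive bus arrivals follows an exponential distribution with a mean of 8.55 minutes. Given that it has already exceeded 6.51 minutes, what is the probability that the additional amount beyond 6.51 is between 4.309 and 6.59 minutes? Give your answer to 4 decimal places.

The rate is λ = 1/8.55 = 0.116959 per minute.
Memoryless: the residual past 6.51 is again Exp(λ).
P(4.309 < residual < 6.59) = e^(−λ·4.309) − e^(−λ·6.59) = 0.60412 − 0.46266 ≈ 0.1415.

0.1415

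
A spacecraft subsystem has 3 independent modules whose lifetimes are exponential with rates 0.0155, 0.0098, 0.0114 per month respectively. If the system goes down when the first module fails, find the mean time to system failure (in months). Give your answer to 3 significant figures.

The time to first failure is exponential with rate Σλ = 0.0155 + 0.0098 + 0.0114 = 0.0367.
E[min] = 1/Σλ = 1/0.0367 = 27.248 months.

27.2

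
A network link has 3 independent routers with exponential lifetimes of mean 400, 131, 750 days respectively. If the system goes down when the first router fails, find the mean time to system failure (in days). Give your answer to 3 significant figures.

The first failure time is exponential with rate Σλ_i = 1/400 + 1/131 + 1/750 = 0.0114669 per day.
E[min] = 1/Σλ = 1/0.0114669 = 87.2074 days.

87.2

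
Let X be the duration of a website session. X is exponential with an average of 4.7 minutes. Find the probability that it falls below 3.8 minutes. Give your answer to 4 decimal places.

0.5545

The rate is λ = 1/4.7 = 0.212766 per minute.
P(X ≤ 3.8) = 1 − e^(−λ·3.8) = 1 − e^(−0.80851) ≈ 0.5545.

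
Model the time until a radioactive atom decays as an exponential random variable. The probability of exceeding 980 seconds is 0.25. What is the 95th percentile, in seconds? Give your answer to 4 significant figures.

e^(−λ·980) = 0.25 ⇒ λ = −ln(0.25)/980 = 0.00141459.
95th percentile: 1 − e^(−λt) = 0.95, t = −ln(0.05)/λ = 2117.74 seconds.

2118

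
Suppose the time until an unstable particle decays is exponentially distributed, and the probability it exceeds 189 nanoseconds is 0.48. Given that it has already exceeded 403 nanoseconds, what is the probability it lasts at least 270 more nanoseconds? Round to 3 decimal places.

From e^(−λ·189) = 0.48, λ = −ln(0.48)/189 = 0.00388343.
Memoryless: P(X > 403+270 | X > 403) = P(X > 270) = e^(−0.00388343·270) ≈ 0.350.

0.350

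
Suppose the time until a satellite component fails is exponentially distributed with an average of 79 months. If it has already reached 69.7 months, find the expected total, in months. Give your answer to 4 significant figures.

148.7

The rate is λ = 1/79 = 0.0126582 per month.
By memorylessness, E[X | X > 69.7] = 69.7 + 1/λ = 69.7 + 79 = 148.7 months.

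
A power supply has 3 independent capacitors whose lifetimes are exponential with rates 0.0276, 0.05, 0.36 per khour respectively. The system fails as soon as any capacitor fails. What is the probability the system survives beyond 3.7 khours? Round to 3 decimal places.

The time to first failure is exponential with rate Σλ = 0.0276 + 0.05 + 0.36 = 0.4376.
P(min > 3.7) = e^(−0.4376·3.7) = e^(−1.6191) ≈ 0.198.

0.198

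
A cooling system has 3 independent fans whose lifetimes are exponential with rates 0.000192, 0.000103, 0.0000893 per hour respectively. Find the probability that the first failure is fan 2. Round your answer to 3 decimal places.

0.268

The time to first failure is exponential with rate Σλ = 0.000192 + 0.000103 + 0.0000893 = 0.0003843.
P(fan 2 first) = λ_2/Σλ = 0.000103/0.0003843 ≈ 0.268.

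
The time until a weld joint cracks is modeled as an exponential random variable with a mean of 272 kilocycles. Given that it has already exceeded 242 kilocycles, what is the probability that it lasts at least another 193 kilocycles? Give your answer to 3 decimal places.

0.492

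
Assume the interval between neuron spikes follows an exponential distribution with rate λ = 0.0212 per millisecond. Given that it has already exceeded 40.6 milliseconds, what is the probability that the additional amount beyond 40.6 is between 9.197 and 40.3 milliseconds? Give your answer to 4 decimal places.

Memoryless: the residual past 40.6 is again Exp(λ).
P(9.197 < residual < 40.3) = e^(−λ·9.197) − e^(−λ·40.3) = 0.82285 − 0.42556 ≈ 0.3973.

0.3973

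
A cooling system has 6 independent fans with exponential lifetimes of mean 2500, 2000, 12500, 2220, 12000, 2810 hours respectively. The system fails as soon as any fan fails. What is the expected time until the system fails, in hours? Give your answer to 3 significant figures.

The first failure time is exponential with rate Σλ_i = 1/2500 + 1/2000 + 1/12500 + 1/2220 + 1/12000 + 1/2810 = 0.00186966 per hour.
E[min] = 1/Σλ = 1/0.00186966 = 534.858 hours.

535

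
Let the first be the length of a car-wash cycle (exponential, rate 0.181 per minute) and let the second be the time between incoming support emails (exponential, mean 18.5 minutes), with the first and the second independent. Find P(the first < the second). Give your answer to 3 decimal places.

λ_1 = 0.181, λ_2 = 1/18.5 = 0.0540541.
For independent exponentials, P(the first < the second) = λ_1/(λ_1+λ_2) = 0.181/0.235054 ≈ 0.770.

0.770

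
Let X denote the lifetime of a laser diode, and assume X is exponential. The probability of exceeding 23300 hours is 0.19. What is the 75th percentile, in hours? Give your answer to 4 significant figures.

19450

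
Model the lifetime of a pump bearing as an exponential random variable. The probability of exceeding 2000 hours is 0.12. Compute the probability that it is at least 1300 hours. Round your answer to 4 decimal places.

e^(−λ·2000) = 0.12 ⇒ λ = −ln(0.12)/2000 = 0.00106013.
P(X > 1300) = e^(−0.00106013·1300) = e^(−1.3782) ≈ 0.2520.

0.2520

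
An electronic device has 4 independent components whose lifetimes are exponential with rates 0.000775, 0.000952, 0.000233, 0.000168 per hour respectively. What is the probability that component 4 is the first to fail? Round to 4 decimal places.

0.0789

The time to first failure is exponential with rate Σλ = 0.000775 + 0.000952 + 0.000233 + 0.000168 = 0.002128.
P(component 4 first) = λ_4/Σλ = 0.000168/0.002128 ≈ 0.0789.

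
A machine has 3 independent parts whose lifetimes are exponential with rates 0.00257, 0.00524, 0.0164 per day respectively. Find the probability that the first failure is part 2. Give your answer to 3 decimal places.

The time to first failure is exponential with rate Σλ = 0.00257 + 0.00524 + 0.0164 = 0.02421.
P(part 2 first) = λ_2/Σλ = 0.00524/0.02421 ≈ 0.216.

0.216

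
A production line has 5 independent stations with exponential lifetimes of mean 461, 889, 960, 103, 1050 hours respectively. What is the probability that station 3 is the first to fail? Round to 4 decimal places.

Rates: λ_i = 1/mean_i → 0.0021692, 0.00112486, 0.00104167, 0.00970874, 0.000952381; Σλ = 0.0149968.
P(station 3 first) = λ_3/Σλ = 0.00104167/0.0149968 ≈ 0.0695.

0.0695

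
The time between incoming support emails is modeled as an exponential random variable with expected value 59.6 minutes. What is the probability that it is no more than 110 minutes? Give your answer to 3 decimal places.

The rate is λ = 1/59.6 = 0.0167785 per minute.
P(X ≤ 110) = 1 − e^(−λ·110) = 1 − e^(−1.8456) ≈ 0.842.

0.842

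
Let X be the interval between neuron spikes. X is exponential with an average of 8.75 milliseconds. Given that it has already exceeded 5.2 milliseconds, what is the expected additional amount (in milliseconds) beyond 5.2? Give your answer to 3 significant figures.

The rate is λ = 1/8.75 = 0.114286 per millisecond.
By memorylessness, the remaining amount past any threshold is again Exp(λ) with mean 1/λ = 8.75 milliseconds.

8.75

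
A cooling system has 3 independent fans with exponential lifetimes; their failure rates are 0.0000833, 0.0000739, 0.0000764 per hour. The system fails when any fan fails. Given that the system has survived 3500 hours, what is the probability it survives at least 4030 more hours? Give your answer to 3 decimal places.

Time to first failure ~ Exp(Σλ) with Σλ = 0.0002336.
By memorylessness, P(T > 3500+4030 | T > 3500) = P(T > 4030) = e^(−0.0002336·4030) ≈ 0.390.

0.390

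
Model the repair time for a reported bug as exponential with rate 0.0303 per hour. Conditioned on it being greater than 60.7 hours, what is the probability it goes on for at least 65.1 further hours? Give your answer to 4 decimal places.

0.1391

By the memoryless property, P(X > 60.7+65.1 | X > 60.7) = P(X > 65.1).
P(X > 65.1) = e^(−1.9725) ≈ 0.1391.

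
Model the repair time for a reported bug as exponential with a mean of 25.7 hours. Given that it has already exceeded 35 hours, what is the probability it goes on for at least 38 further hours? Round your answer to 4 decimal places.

0.2280

The rate is λ = 1/25.7 = 0.0389105 per hour.
By the memoryless property, P(X > 35+38 | X > 35) = P(X > 38).
P(X > 38) = e^(−1.4786) ≈ 0.2280.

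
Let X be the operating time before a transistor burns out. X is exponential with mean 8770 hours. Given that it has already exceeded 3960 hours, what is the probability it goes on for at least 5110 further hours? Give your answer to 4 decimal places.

The rate is λ = 1/8770 = 0.000114025 per hour.
P(X > s+t | X > s) = e^(−λ(s+t))/e^(−λs) = e^(−λt), independent of s = 3960.
P(X > 5110) = e^(−0.58267) ≈ 0.5584.

0.5584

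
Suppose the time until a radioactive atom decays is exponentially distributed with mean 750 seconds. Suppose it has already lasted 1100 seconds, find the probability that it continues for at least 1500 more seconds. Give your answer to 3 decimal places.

0.135

The rate is λ = 1/750 = 0.00133333 per second.
P(X > s+t | X > s) = e^(−λ(s+t))/e^(−λs) = e^(−λt), independent of s = 1100.
P(X > 1500) = e^(−2) ≈ 0.135.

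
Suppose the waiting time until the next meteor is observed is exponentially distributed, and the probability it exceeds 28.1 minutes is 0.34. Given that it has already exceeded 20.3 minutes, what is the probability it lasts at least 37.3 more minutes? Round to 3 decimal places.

From e^(−λ·28.1) = 0.34, λ = −ln(0.34)/28.1 = 0.0383918.
Memoryless: P(X > 20.3+37.3 | X > 20.3) = P(X > 37.3) = e^(−0.0383918·37.3) ≈ 0.239.

0.239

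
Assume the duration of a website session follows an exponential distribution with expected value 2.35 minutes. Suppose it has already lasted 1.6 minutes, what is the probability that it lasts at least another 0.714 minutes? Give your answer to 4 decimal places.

The rate is λ = 1/2.35 = 0.425532 per minute.
By the memoryless property, P(X > 1.6+0.714 | X > 1.6) = P(X > 0.714).
P(X > 0.714) = e^(−0.30383) ≈ 0.7380.

0.7380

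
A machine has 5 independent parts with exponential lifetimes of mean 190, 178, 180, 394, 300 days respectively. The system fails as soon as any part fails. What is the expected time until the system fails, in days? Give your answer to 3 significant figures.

The first failure time is exponential with rate Σλ_i = 1/190 + 1/178 + 1/180 + 1/394 + 1/300 = 0.0223081 per day.
E[min] = 1/Σλ = 1/0.0223081 = 44.8268 days.

44.8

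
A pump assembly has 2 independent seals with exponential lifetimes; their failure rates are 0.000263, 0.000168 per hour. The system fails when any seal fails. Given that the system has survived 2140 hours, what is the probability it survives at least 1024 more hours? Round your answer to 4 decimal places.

Time to first failure ~ Exp(Σλ) with Σλ = 0.000431.
By memorylessness, P(T > 2140+1024 | T > 2140) = P(T > 1024) = e^(−0.000431·1024) ≈ 0.6432.

0.6432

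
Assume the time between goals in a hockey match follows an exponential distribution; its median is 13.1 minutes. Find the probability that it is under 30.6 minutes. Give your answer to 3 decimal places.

0.802

For an exponential, median = ln(2)/λ, so λ = ln 2 / 13.1 = 0.052912 per minute.
P(X ≤ 30.6) = 1 − e^(−λ·30.6) = 1 − e^(−1.6191) ≈ 0.802.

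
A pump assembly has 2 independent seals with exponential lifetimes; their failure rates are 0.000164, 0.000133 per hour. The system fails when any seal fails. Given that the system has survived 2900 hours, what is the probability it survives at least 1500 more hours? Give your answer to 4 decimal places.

0.6405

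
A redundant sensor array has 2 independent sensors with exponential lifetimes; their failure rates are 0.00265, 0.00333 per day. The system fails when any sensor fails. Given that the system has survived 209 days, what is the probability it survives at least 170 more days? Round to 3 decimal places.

0.362

Time to first failure ~ Exp(Σλ) with Σλ = 0.00598.
By memorylessness, P(T > 209+170 | T > 209) = P(T > 170) = e^(−0.00598·170) ≈ 0.362.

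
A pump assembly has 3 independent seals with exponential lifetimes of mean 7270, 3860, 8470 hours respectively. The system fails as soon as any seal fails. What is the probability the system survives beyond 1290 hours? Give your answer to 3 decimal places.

0.515

The first failure time is exponential with rate Σλ_i = 1/7270 + 1/3860 + 1/8470 = 0.000514683 per hour.
P(min > 1290) = e^(−0.000514683·1290) = e^(−0.66394) ≈ 0.515.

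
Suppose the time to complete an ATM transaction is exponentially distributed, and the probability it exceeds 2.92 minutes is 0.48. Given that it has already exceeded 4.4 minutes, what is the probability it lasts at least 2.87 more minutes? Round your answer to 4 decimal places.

From e^(−λ·2.92) = 0.48, λ = −ln(0.48)/2.92 = 0.251359.
Memoryless: P(X > 4.4+2.87 | X > 4.4) = P(X > 2.87) = e^(−0.251359·2.87) ≈ 0.4861.

0.4861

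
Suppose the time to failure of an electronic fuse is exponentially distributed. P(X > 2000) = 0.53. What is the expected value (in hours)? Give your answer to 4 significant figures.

e^(−λ·2000) = 0.53 ⇒ λ = −ln(0.53)/2000 = 0.000317439.
Mean = 1/λ = 3150.21 hours.

3150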